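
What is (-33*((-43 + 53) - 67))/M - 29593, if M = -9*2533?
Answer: -74959278/2533 ≈ -29593.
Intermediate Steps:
M = -22797
(-33*((-43 + 53) - 67))/M - 29593 = -33*((-43 + 53) - 67)/(-22797) - 29593 = -33*(10 - 67)*(-1/22797) - 29593 = -33*(-57)*(-1/22797) - 29593 = 1881*(-1/22797) - 29593 = -209/2533 - 29593 = -74959278/2533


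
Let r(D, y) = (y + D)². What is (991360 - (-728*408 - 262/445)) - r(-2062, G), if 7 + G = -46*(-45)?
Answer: 573330697/445 ≈ 1.2884e+6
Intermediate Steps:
G = 2063 (G = -7 - 46*(-45) = -7 + 2070 = 2063)
r(D, y) = (D + y)²
(991360 - (-728*408 - 262/445)) - r(-2062, G) = (991360 - (-728*408 - 262/445)) - (-2062 + 2063)² = (991360 - (-297024 - 262*1/445)) - 1*1² = (991360 - (-297024 - 262/445)) - 1*1 = (991360 - 1*(-132175942/445)) - 1 = (991360 + 132175942/445) - 1 = 573331142/445 - 1 = 573330697/445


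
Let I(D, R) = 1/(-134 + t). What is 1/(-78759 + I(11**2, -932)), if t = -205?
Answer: -339/26699302 ≈ -1.2697e-5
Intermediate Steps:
I(D, R) = -1/339 (I(D, R) = 1/(-134 - 205) = 1/(-339) = -1/339)
1/(-78759 + I(11**2, -932)) = 1/(-78759 - 1/339) = 1/(-26699302/339) = -339/26699302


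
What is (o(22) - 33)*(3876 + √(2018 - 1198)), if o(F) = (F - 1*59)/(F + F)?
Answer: -1442841/11 - 1489*√205/22 ≈ -1.3214e+5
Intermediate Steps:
o(F) = (-59 + F)/(2*F) (o(F) = (F - 59)/((2*F)) = (-59 + F)*(1/(2*F)) = (-59 + F)/(2*F))
(o(22) - 33)*(3876 + √(2018 - 1198)) = ((½)*(-59 + 22)/22 - 33)*(3876 + √(2018 - 1198)) = ((½)*(1/22)*(-37) - 33)*(3876 + √820) = (-37/44 - 33)*(3876 + 2*√205) = -1489*(3876 + 2*√205)/44 = -1442841/11 - 1489*√205/22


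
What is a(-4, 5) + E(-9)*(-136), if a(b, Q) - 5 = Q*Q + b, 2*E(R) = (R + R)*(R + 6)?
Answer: -3646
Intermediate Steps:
E(R) = R*(6 + R) (E(R) = ((R + R)*(R + 6))/2 = ((2*R)*(6 + R))/2 = (2*R*(6 + R))/2 = R*(6 + R))
a(b, Q) = 5 + b + Q² (a(b, Q) = 5 + (Q*Q + b) = 5 + (Q² + b) = 5 + (b + Q²) = 5 + b + Q²)
a(-4, 5) + E(-9)*(-136) = (5 - 4 + 5²) - 9*(6 - 9)*(-136) = (5 - 4 + 25) - 9*(-3)*(-136) = 26 + 27*(-136) = 26 - 3672 = -3646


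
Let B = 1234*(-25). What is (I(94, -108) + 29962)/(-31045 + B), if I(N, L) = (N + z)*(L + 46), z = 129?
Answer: -16136/61895 ≈ -0.26070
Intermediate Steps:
B = -30850
I(N, L) = (46 + L)*(129 + N) (I(N, L) = (N + 129)*(L + 46) = (129 + N)*(46 + L) = (46 + L)*(129 + N))
(I(94, -108) + 29962)/(-31045 + B) = ((5934 + 46*94 + 129*(-108) - 108*94) + 29962)/(-31045 - 30850) = ((5934 + 4324 - 13932 - 10152) + 29962)/(-61895) = (-13826 + 29962)*(-1/61895) = 16136*(-1/61895) = -16136/61895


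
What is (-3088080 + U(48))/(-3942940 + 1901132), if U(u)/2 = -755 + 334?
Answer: 1544461/1020904 ≈ 1.5128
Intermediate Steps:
U(u) = -842 (U(u) = 2*(-755 + 334) = 2*(-421) = -842)
(-3088080 + U(48))/(-3942940 + 1901132) = (-3088080 - 842)/(-3942940 + 1901132) = -3088922/(-2041808) = -3088922*(-1/2041808) = 1544461/1020904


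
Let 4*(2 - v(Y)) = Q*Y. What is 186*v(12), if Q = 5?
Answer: -2418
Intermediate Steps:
v(Y) = 2 - 5*Y/4
186*v(12) = 186*(2 - 5/4*12) = 186*(2 - 15) = 186*(-13) = -2418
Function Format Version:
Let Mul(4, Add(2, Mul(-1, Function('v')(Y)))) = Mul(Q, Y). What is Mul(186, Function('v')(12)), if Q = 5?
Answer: -2418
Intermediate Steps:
Function('v')(Y) = Add(2, Mul(Rational(-5, 4), Y)) (Function('v')(Y) = Add(2, Mul(Rational(-1, 4), Mul(5, Y))) = Add(2, Mul(Rational(-5, 4), Y)))
Mul(186, Function('v')(12)) = Mul(186, Add(2, Mul(Rational(-5, 4), 12))) = Mul(186, Add(2, -15)) = Mul(186, -13) = -2418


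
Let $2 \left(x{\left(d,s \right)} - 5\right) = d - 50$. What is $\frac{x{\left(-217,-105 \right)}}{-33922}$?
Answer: $\frac{257}{67844} \approx 0.0037881$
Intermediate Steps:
$x{\left(d,s \right)} = -20 + \frac{d}{2}$ ($x{\left(d,s \right)} = 5 + \frac{d - 50}{2} = 5 + \frac{-50 + d}{2} = 5 + \left(-25 + \frac{d}{2}\right) = -20 + \frac{d}{2}$)
$\frac{x{\left(-217,-105 \right)}}{-33922} = \frac{-20 + \frac{1}{2} \left(-217\right)}{-33922} = \left(-20 - \frac{217}{2}\right) \left(- \frac{1}{33922}\right) = \left(- \frac{257}{2}\right) \left(- \frac{1}{33922}\right) = \frac{257}{67844}$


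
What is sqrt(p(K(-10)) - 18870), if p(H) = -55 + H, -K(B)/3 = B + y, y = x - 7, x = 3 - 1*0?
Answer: I*sqrt(18883) ≈ 137.42*I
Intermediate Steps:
x = 3 (x = 3 + 0 = 3)
y = -4 (y = 3 - 7 = -4)
K(B) = 12 - 3*B (K(B) = -3*(B - 4) = -3*(-4 + B) = 12 - 3*B)
sqrt(p(K(-10)) - 18870) = sqrt((-55 + (12 - 3*(-10))) - 18870) = sqrt((-55 + (12 + 30)) - 18870) = sqrt((-55 + 42) - 18870) = sqrt(-13 - 18870) = sqrt(-18883) = I*sqrt(18883)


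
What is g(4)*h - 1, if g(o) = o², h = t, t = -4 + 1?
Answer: -49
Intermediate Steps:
t = -3
h = -3
g(4)*h - 1 = 4²*(-3) - 1 = 16*(-3) - 1 = -48 - 1 = -49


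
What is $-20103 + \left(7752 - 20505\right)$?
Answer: $-32856$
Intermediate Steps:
$-20103 + \left(7752 - 20505\right) = -20103 - 12753 = -32856$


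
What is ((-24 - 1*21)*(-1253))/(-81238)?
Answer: -56385/81238 ≈ -0.69407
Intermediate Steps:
((-24 - 1*21)*(-1253))/(-81238) = ((-24 - 21)*(-1253))*(-1/81238) = -45*(-1253)*(-1/81238) = 56385*(-1/81238) = -56385/81238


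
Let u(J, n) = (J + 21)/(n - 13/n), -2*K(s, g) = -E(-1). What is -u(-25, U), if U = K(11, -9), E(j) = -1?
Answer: 8/51 ≈ 0.15686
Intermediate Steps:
K(s, g) = -1/2 (K(s, g) = -(-1)*(-1)/2 = -1/2*1 = -1/2)
U = -1/2 ≈ -0.50000
u(J, n) = (21 + J)/(n - 13/n)
-u(-25, U) = -(-1)*(21 - 25)/(2*(-13 + (-1/2)**2)) = -(-1)*(-4)/(2*(-13 + 1/4)) = -(-1)*(-4)/(2*(-51/4)) = -(-1)*(-4)*(-4)/(2*51) = -1*(-8/51) = 8/51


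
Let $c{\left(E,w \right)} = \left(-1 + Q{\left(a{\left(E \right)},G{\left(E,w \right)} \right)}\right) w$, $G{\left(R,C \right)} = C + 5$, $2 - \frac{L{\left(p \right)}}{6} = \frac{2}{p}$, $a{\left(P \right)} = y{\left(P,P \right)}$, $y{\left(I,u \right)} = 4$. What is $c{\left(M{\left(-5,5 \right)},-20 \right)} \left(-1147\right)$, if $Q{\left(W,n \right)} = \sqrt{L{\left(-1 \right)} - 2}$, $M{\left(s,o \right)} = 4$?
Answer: $-22940 + 22940 \sqrt{22} \approx 84658.0$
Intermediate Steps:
$a{\left(P \right)} = 4$
$L{\left(p \right)} = 12 - \frac{12}{p}$ ($L{\left(p \right)} = 12 - 6 \frac{2}{p} = 12 - \frac{12}{p}$)
$G{\left(R,C \right)} = 5 + C$
$Q{\left(W,n \right)} = \sqrt{22}$ ($Q{\left(W,n \right)} = \sqrt{\left(12 - \frac{12}{-1}\right) - 2} = \sqrt{\left(12 - -12\right) - 2} = \sqrt{\left(12 + 12\right) - 2} = \sqrt{24 - 2} = \sqrt{22}$)
$c{\left(E,w \right)} = w \left(-1 + \sqrt{22}\right)$ ($c{\left(E,w \right)} = \left(-1 + \sqrt{22}\right) w = w \left(-1 + \sqrt{22}\right)$)
$c{\left(M{\left(-5,5 \right)},-20 \right)} \left(-1147\right) = - 20 \left(-1 + \sqrt{22}\right) \left(-1147\right) = \left(20 - 20 \sqrt{22}\right) \left(-1147\right) = -22940 + 22940 \sqrt{22}$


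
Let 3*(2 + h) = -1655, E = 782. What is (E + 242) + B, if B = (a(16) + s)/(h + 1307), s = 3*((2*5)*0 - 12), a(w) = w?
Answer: 115709/113 ≈ 1024.0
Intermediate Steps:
h = -1661/3 (h = -2 + (⅓)*(-1655) = -2 - 1655/3 = -1661/3 ≈ -553.67)
s = -36 (s = 3*(10*0 - 12) = 3*(0 - 12) = 3*(-12) = -36)
B = -3/113 (B = (16 - 36)/(-1661/3 + 1307) = -20/2260/3 = -20*3/2260 = -3/113 ≈ -0.026549)
(E + 242) + B = (782 + 242) - 3/113 = 1024 - 3/113 = 115709/113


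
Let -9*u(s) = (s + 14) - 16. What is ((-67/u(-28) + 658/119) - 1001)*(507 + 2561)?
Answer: -264840498/85 ≈ -3.1158e+6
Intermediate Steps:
u(s) = 2/9 - s/9 (u(s) = -((s + 14) - 16)/9 = -((14 + s) - 16)/9 = -(-2 + s)/9 = 2/9 - s/9)
((-67/u(-28) + 658/119) - 1001)*(507 + 2561) = ((-67/(2/9 - ⅑*(-28)) + 658/119) - 1001)*(507 + 2561) = ((-67/(2/9 + 28/9) + 658*(1/119)) - 1001)*3068 = ((-67/10/3 + 94/17) - 1001)*3068 = ((-67*3/10 + 94/17) - 1001)*3068 = ((-201/10 + 94/17) - 1001)*3068 = (-2477/170 - 1001)*3068 = -172647/170*3068 = -264840498/85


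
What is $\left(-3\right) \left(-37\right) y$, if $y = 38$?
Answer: $4218$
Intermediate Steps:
$\left(-3\right) \left(-37\right) y = \left(-3\right) \left(-37\right) 38 = 111 \cdot 38 = 4218$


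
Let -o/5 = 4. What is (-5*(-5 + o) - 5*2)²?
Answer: 13225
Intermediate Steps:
o = -20 (o = -5*4 = -20)
(-5*(-5 + o) - 5*2)² = (-5*(-5 - 20) - 5*2)² = (-5*(-25) - 10)² = (125 - 10)² = 115² = 13225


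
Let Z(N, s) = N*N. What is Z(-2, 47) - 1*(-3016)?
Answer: 3020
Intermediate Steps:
Z(N, s) = N²
Z(-2, 47) - 1*(-3016) = (-2)² - 1*(-3016) = 4 + 3016 = 3020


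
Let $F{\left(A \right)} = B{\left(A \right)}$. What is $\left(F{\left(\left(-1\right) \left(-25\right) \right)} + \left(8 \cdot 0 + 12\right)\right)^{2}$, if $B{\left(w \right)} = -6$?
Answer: $36$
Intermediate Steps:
$F{\left(A \right)} = -6$
$\left(F{\left(\left(-1\right) \left(-25\right) \right)} + \left(8 \cdot 0 + 12\right)\right)^{2} = \left(-6 + \left(8 \cdot 0 + 12\right)\right)^{2} = \left(-6 + \left(0 + 12\right)\right)^{2} = \left(-6 + 12\right)^{2} = 6^{2} = 36$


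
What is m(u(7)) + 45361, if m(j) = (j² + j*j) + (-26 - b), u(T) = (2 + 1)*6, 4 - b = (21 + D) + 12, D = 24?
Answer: 46036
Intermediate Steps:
b = -53 (b = 4 - ((21 + 24) + 12) = 4 - (45 + 12) = 4 - 1*57 = 4 - 57 = -53)
u(T) = 18 (u(T) = 3*6 = 18)
m(j) = 27 + 2*j² (m(j) = (j² + j*j) + (-26 - 1*(-53)) = (j² + j²) + (-26 + 53) = 2*j² + 27 = 27 + 2*j²)
m(u(7)) + 45361 = (27 + 2*18²) + 45361 = (27 + 2*324) + 45361 = (27 + 648) + 45361 = 675 + 45361 = 46036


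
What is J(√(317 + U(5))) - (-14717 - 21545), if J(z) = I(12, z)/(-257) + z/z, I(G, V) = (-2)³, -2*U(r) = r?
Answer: 9319599/257 ≈ 36263.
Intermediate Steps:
U(r) = -r/2
I(G, V) = -8
J(z) = 265/257 (J(z) = -8/(-257) + z/z = -8*(-1/257) + 1 = 8/257 + 1 = 265/257)
J(√(317 + U(5))) - (-14717 - 21545) = 265/257 - (-14717 - 21545) = 265/257 - 1*(-36262) = 265/257 + 36262 = 9319599/257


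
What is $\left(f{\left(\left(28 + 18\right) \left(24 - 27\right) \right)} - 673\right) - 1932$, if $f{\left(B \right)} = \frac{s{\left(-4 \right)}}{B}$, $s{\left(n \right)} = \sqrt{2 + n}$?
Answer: $-2605 - \frac{i \sqrt{2}}{138} \approx -2605.0 - 0.010248 i$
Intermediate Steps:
$f{\left(B \right)} = \frac{i \sqrt{2}}{B}$ ($f{\left(B \right)} = \frac{\sqrt{2 - 4}}{B} = \frac{\sqrt{-2}}{B} = \frac{i \sqrt{2}}{B}$)
$\left(f{\left(\left(28 + 18\right) \left(24 - 27\right) \right)} - 673\right) - 1932 = \left(\frac{i \sqrt{2}}{\left(28 + 18\right) \left(24 - 27\right)} - 673\right) - 1932 = \left(\frac{i \sqrt{2}}{46 \left(-3\right)} - 673\right) - 1932 = \left(\frac{i \sqrt{2}}{-138} - 673\right) - 1932 = \left(i \sqrt{2} \left(- \frac{1}{138}\right) - 673\right) - 1932 = \left(- \frac{i \sqrt{2}}{138} - 673\right) - 1932 = \left(-673 - \frac{i \sqrt{2}}{138}\right) - 1932 = -2605 - \frac{i \sqrt{2}}{138}$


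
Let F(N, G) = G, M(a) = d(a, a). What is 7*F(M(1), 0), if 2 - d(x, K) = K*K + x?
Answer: 0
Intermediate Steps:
d(x, K) = 2 - x - K² (d(x, K) = 2 - (K*K + x) = 2 - (K² + x) = 2 - (x + K²) = 2 + (-x - K²) = 2 - x - K²)
M(a) = 2 - a - a²
7*F(M(1), 0) = 7*0 = 0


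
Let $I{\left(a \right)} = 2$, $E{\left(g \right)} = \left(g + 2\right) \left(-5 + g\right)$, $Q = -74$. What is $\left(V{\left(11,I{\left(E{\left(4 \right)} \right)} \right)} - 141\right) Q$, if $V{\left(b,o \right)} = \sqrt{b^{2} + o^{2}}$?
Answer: $10434 - 370 \sqrt{5} \approx 9606.7$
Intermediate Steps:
$E{\left(g \right)} = \left(-5 + g\right) \left(2 + g\right)$ ($E{\left(g \right)} = \left(2 + g\right) \left(-5 + g\right) = \left(-5 + g\right) \left(2 + g\right)$)
$\left(V{\left(11,I{\left(E{\left(4 \right)} \right)} \right)} - 141\right) Q = \left(\sqrt{11^{2} + 2^{2}} - 141\right) \left(-74\right) = \left(\sqrt{121 + 4} - 141\right) \left(-74\right) = \left(\sqrt{125} - 141\right) \left(-74\right) = \left(5 \sqrt{5} - 141\right) \left(-74\right) = \left(-141 + 5 \sqrt{5}\right) \left(-74\right) = 10434 - 370 \sqrt{5}$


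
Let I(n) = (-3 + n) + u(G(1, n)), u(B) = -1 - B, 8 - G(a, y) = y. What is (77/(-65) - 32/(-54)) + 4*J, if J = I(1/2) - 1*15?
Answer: -183559/1755 ≈ -104.59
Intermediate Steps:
G(a, y) = 8 - y
I(n) = -12 + 2*n (I(n) = (-3 + n) + (-1 - (8 - n)) = (-3 + n) + (-1 + (-8 + n)) = (-3 + n) + (-9 + n) = -12 + 2*n)
J = -26 (J = (-12 + 2*(1/2)) - 1*15 = (-12 + 2*(1*(½))) - 15 = (-12 + 2*(½)) - 15 = (-12 + 1) - 15 = -11 - 15 = -26)
(77/(-65) - 32/(-54)) + 4*J = (77/(-65) - 32/(-54)) + 4*(-26) = (77*(-1/65) - 32*(-1/54)) - 104 = (-77/65 + 16/27) - 104 = -1039/1755 - 104 = -183559/1755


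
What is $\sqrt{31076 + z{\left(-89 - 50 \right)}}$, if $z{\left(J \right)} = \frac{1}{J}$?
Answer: $\frac{\sqrt{600419257}}{139} \approx 176.28$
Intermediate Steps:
$\sqrt{31076 + z{\left(-89 - 50 \right)}} = \sqrt{31076 + \frac{1}{-89 - 50}} = \sqrt{31076 + \frac{1}{-139}} = \sqrt{31076 - \frac{1}{139}} = \sqrt{\frac{4319563}{139}} = \frac{\sqrt{600419257}}{139}$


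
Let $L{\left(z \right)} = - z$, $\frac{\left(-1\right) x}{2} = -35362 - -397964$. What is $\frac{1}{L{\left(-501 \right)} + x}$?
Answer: $- \frac{1}{724703} \approx -1.3799 \cdot 10^{-6}$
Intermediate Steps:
$x = -725204$ ($x = - 2 \left(-35362 - -397964\right) = - 2 \left(-35362 + 397964\right) = \left(-2\right) 362602 = -725204$)
$\frac{1}{L{\left(-501 \right)} + x} = \frac{1}{\left(-1\right) \left(-501\right) - 725204} = \frac{1}{501 - 725204} = \frac{1}{-724703} = - \frac{1}{724703}$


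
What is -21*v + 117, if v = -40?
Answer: 957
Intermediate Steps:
-21*v + 117 = -21*(-40) + 117 = 840 + 117 = 957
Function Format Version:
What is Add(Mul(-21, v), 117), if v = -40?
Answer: 957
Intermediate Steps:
Add(Mul(-21, v), 117) = Add(Mul(-21, -40), 117) = Add(840, 117) = 957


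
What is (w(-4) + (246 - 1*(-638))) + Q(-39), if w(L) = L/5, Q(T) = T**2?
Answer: 12021/5 ≈ 2404.2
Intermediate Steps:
w(L) = L/5 (w(L) = L*(1/5) = L/5)
(w(-4) + (246 - 1*(-638))) + Q(-39) = ((1/5)*(-4) + (246 - 1*(-638))) + (-39)**2 = (-4/5 + (246 + 638)) + 1521 = (-4/5 + 884) + 1521 = 4416/5 + 1521 = 12021/5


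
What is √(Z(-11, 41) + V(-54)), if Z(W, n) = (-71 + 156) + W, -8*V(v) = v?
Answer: √323/2 ≈ 8.9861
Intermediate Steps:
V(v) = -v/8
Z(W, n) = 85 + W
√(Z(-11, 41) + V(-54)) = √((85 - 11) - ⅛*(-54)) = √(74 + 27/4) = √(323/4) = √323/2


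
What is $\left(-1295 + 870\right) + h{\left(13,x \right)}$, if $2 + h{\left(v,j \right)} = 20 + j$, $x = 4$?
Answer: $-403$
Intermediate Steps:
$h{\left(v,j \right)} = 18 + j$ ($h{\left(v,j \right)} = -2 + \left(20 + j\right) = 18 + j$)
$\left(-1295 + 870\right) + h{\left(13,x \right)} = \left(-1295 + 870\right) + \left(18 + 4\right) = -425 + 22 = -403$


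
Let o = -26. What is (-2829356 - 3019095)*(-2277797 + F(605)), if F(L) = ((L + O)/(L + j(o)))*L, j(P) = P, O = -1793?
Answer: 2572466911382851/193 ≈ 1.3329e+13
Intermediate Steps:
F(L) = L*(-1793 + L)/(-26 + L) (F(L) = ((L - 1793)/(L - 26))*L = ((-1793 + L)/(-26 + L))*L = L*(-1793 + L)/(-26 + L))
(-2829356 - 3019095)*(-2277797 + F(605)) = (-2829356 - 3019095)*(-2277797 + 605*(-1793 + 605)/(-26 + 605)) = -5848451*(-2277797 + 605*(-1188)/579) = -5848451*(-2277797 + 605*(1/579)*(-1188)) = -5848451*(-2277797 - 239580/193) = -5848451*(-439854401/193) = 2572466911382851/193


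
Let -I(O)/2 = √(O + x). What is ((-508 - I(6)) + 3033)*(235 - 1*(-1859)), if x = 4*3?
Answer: 5287350 + 12564*√2 ≈ 5.3051e+6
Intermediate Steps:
x = 12
I(O) = -2*√(12 + O) (I(O) = -2*√(O + 12) = -2*√(12 + O))
((-508 - I(6)) + 3033)*(235 - 1*(-1859)) = ((-508 - (-2)*√(12 + 6)) + 3033)*(235 - 1*(-1859)) = ((-508 - (-2)*√18) + 3033)*(235 + 1859) = ((-508 - (-2)*3*√2) + 3033)*2094 = ((-508 - (-6)*√2) + 3033)*2094 = ((-508 + 6*√2) + 3033)*2094 = (2525 + 6*√2)*2094 = 5287350 + 12564*√2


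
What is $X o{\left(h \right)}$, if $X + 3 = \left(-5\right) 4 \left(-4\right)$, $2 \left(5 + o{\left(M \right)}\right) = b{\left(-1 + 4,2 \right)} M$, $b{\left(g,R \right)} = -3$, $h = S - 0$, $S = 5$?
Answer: $- \frac{1925}{2} \approx -962.5$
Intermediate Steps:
$h = 5$ ($h = 5 - 0 = 5 + 0 = 5$)
$o{\left(M \right)} = -5 - \frac{3 M}{2}$ ($o{\left(M \right)} = -5 + \frac{\left(-3\right) M}{2} = -5 - \frac{3 M}{2}$)
$X = 77$ ($X = -3 + \left(-5\right) 4 \left(-4\right) = -3 - -80 = -3 + 80 = 77$)
$X o{\left(h \right)} = 77 \left(-5 - \frac{15}{2}\right) = 77 \left(- \frac{25}{2}\right) = - \frac{1925}{2}$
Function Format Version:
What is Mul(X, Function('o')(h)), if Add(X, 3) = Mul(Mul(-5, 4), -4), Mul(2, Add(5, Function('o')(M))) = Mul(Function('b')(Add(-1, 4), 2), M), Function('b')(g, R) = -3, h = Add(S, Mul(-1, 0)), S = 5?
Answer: Rational(-1925, 2) ≈ -962.50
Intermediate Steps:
h = 5 (h = Add(5, Mul(-1, 0)) = Add(5, 0) = 5)
Function('o')(M) = Add(-5, Mul(Rational(-3, 2), M)) (Function('o')(M) = Add(-5, Mul(Rational(1, 2), Mul(-3, M))) = Add(-5, Mul(Rational(-3, 2), M)))
X = 77 (X = Add(-3, Mul(Mul(-5, 4), -4)) = Add(-3, Mul(-20, -4)) = Add(-3, 80) = 77)
Mul(X, Function('o')(h)) = Mul(77, Add(-5, Mul(Rational(-3, 2), 5))) = Mul(77, Add(-5, Rational(-15, 2))) = Mul(77, Rational(-25, 2)) = Rational(-1925, 2)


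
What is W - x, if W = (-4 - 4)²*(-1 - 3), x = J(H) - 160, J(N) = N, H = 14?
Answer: -110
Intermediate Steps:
x = -146 (x = 14 - 160 = -146)
W = -256 (W = (-8)²*(-4) = 64*(-4) = -256)
W - x = -256 - 1*(-146) = -256 + 146 = -110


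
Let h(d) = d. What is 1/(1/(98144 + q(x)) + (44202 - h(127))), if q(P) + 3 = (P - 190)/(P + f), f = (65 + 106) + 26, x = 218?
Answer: 40728543/1795110533140 ≈ 2.2689e-5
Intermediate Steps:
f = 197 (f = 171 + 26 = 197)
q(P) = -3 + (-190 + P)/(197 + P) (q(P) = -3 + (P - 190)/(P + 197) = -3 + (-190 + P)/(197 + P))
1/(1/(98144 + q(x)) + (44202 - h(127))) = 1/(1/(98144 + (-781 - 2*218)/(197 + 218)) + (44202 - 1*127)) = 1/(1/(98144 + (-781 - 436)/415) + (44202 - 127)) = 1/(1/(98144 + (1/415)*(-1217)) + 44075) = 1/(1/(98144 - 1217/415) + 44075) = 1/(1/(40728543/415) + 44075) = 1/(415/40728543 + 44075) = 1/(1795110533140/40728543) = 40728543/1795110533140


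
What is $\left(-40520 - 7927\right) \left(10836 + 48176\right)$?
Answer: $-2858954364$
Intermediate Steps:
$\left(-40520 - 7927\right) \left(10836 + 48176\right) = \left(-40520 + \left(-14671 + 6744\right)\right) 59012 = \left(-40520 - 7927\right) 59012 = \left(-48447\right) 59012 = -2858954364$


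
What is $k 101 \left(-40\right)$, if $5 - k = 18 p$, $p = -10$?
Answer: $-747400$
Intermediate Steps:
$k = 185$ ($k = 5 - 18 \left(-10\right) = 5 - -180 = 5 + 180 = 185$)
$k 101 \left(-40\right) = 185 \cdot 101 \left(-40\right) = 18685 \left(-40\right) = -747400$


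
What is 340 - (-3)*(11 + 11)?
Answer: 406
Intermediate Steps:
340 - (-3)*(11 + 11) = 340 - (-3)*22 = 340 - 1*(-66) = 340 + 66 = 406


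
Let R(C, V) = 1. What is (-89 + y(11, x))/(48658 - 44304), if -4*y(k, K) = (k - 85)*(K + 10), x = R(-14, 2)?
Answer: 229/8708 ≈ 0.026298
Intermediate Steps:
x = 1
y(k, K) = -(-85 + k)*(10 + K)/4 (y(k, K) = -(k - 85)*(K + 10)/4 = -(-85 + k)*(10 + K)/4)
(-89 + y(11, x))/(48658 - 44304) = (-89 + (425/2 - 5/2*11 + (85/4)*1 - 1/4*1*11))/(48658 - 44304) = (-89 + (425/2 - 55/2 + 85/4 - 11/4))/4354 = (-89 + 407/2)*(1/4354) = (229/2)*(1/4354) = 229/8708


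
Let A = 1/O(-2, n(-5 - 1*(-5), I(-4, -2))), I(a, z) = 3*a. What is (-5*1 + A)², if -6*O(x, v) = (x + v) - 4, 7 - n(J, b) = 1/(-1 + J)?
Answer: 64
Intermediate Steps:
n(J, b) = 7 - 1/(-1 + J)
O(x, v) = ⅔ - v/6 - x/6 (O(x, v) = -((x + v) - 4)/6 = -((v + x) - 4)/6 = -(-4 + v + x)/6 = ⅔ - v/6 - x/6)
A = -3 (A = 1/(⅔ - (-8 + 7*(-5 - 1*(-5)))/(6*(-1 + (-5 - 1*(-5)))) - ⅙*(-2)) = 1/(⅔ - (-8 + 7*(-5 + 5))/(6*(-1 + (-5 + 5))) + ⅓) = 1/(⅔ - (-8 + 7*0)/(6*(-1 + 0)) + ⅓) = 1/(⅔ - (-8 + 0)/(6*(-1)) + ⅓) = 1/(⅔ - (-1)*(-8)/6 + ⅓) = 1/(⅔ - ⅙*8 + ⅓) = 1/(⅔ - 4/3 + ⅓) = 1/(-⅓) = -3)
(-5*1 + A)² = (-5*1 - 3)² = (-5 - 3)² = (-8)² = 64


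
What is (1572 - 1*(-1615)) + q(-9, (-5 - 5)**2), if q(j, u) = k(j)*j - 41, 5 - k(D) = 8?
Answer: 3173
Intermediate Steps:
k(D) = -3 (k(D) = 5 - 1*8 = 5 - 8 = -3)
q(j, u) = -41 - 3*j (q(j, u) = -3*j - 41 = -41 - 3*j)
(1572 - 1*(-1615)) + q(-9, (-5 - 5)**2) = (1572 - 1*(-1615)) + (-41 - 3*(-9)) = (1572 + 1615) + (-41 + 27) = 3187 - 14 = 3173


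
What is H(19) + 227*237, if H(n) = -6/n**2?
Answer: 19421433/361 ≈ 53799.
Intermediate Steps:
H(n) = -6/n**2
H(19) + 227*237 = -6/19**2 + 227*237 = -6*1/361 + 53799 = -6/361 + 53799 = 19421433/361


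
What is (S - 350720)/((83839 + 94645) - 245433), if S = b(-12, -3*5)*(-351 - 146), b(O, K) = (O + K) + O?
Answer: 331337/66949 ≈ 4.9491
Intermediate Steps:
b(O, K) = K + 2*O (b(O, K) = (K + O) + O = K + 2*O)
S = 19383 (S = (-3*5 + 2*(-12))*(-351 - 146) = (-15 - 24)*(-497) = -39*(-497) = 19383)
(S - 350720)/((83839 + 94645) - 245433) = (19383 - 350720)/((83839 + 94645) - 245433) = -331337/(178484 - 245433) = -331337/(-66949) = -331337*(-1/66949) = 331337/66949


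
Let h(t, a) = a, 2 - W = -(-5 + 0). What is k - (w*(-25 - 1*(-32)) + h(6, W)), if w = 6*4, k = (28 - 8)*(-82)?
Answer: -1805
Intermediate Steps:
W = -3 (W = 2 - (-1)*(-5 + 0) = 2 - (-1)*(-5) = 2 - 1*5 = 2 - 5 = -3)
k = -1640 (k = 20*(-82) = -1640)
w = 24
k - (w*(-25 - 1*(-32)) + h(6, W)) = -1640 - (24*(-25 - 1*(-32)) - 3) = -1640 - (24*(-25 + 32) - 3) = -1640 - (24*7 - 3) = -1640 - (168 - 3) = -1640 - 1*165 = -1640 - 165 = -1805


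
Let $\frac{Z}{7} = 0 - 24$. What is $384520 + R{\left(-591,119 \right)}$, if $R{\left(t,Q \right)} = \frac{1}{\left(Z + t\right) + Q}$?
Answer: $\frac{246092799}{640} \approx 3.8452 \cdot 10^{5}$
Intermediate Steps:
$Z = -168$ ($Z = 7 \left(0 - 24\right) = 7 \left(-24\right) = -168$)
$R{\left(t,Q \right)} = \frac{1}{-168 + Q + t}$ ($R{\left(t,Q \right)} = \frac{1}{\left(-168 + t\right) + Q} = \frac{1}{-168 + Q + t}$)
$384520 + R{\left(-591,119 \right)} = 384520 + \frac{1}{-168 + 119 - 591} = 384520 + \frac{1}{-640} = 384520 - \frac{1}{640} = \frac{246092799}{640}$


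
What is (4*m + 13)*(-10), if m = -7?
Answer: 150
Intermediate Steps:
(4*m + 13)*(-10) = (4*(-7) + 13)*(-10) = (-28 + 13)*(-10) = -15*(-10) = 150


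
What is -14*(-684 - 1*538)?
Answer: 17108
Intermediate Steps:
-14*(-684 - 1*538) = -14*(-684 - 538) = -14*(-1222) = 17108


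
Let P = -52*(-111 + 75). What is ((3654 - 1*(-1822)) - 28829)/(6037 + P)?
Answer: -2123/719 ≈ -2.9527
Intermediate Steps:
P = 1872 (P = -52*(-36) = 1872)
((3654 - 1*(-1822)) - 28829)/(6037 + P) = ((3654 - 1*(-1822)) - 28829)/(6037 + 1872) = ((3654 + 1822) - 28829)/7909 = (5476 - 28829)*(1/7909) = -23353*1/7909 = -2123/719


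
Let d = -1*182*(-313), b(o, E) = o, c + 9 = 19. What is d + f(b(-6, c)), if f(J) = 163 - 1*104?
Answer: 57025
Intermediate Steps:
c = 10 (c = -9 + 19 = 10)
f(J) = 59 (f(J) = 163 - 104 = 59)
d = 56966 (d = -182*(-313) = 56966)
d + f(b(-6, c)) = 56966 + 59 = 57025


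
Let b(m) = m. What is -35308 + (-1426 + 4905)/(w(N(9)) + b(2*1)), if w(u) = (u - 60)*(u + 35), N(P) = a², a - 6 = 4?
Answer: -190730337/5402 ≈ -35307.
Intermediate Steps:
a = 10 (a = 6 + 4 = 10)
N(P) = 100 (N(P) = 10² = 100)
w(u) = (-60 + u)*(35 + u)
-35308 + (-1426 + 4905)/(w(N(9)) + b(2*1)) = -35308 + (-1426 + 4905)/((-2100 + 100² - 25*100) + 2*1) = -35308 + 3479/((-2100 + 10000 - 2500) + 2) = -35308 + 3479/(5400 + 2) = -35308 + 3479/5402 = -190730337/5402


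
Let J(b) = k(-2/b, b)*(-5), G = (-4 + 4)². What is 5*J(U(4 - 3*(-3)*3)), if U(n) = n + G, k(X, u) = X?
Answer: 50/31 ≈ 1.6129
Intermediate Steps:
G = 0 (G = 0² = 0)
U(n) = n (U(n) = n + 0 = n)
J(b) = 10/b (J(b) = -2/b*(-5) = 10/b)
5*J(U(4 - 3*(-3)*3)) = 5*(10/(4 - 3*(-3)*3)) = 5*(10/(4 + 9*3)) = 5*(10/(4 + 27)) = 5*(10/31) = 50/31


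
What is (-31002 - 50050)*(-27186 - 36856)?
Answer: 5190732184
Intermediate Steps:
(-31002 - 50050)*(-27186 - 36856) = -81052*(-64042) = 5190732184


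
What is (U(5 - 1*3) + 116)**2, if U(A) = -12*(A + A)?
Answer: 4624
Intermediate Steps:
U(A) = -24*A
(U(5 - 1*3) + 116)**2 = (-24*(5 - 1*3) + 116)**2 = (-24*(5 - 3) + 116)**2 = (-24*2 + 116)**2 = (-48 + 116)**2 = 68**2 = 4624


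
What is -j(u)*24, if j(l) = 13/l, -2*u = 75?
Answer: 208/25 ≈ 8.3200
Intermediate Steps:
u = -75/2 (u = -1/2*75 = -75/2 ≈ -37.500)
-j(u)*24 = -13/(-75/2)*24 = -13*(-2)/75*24 = -1*(-26/75)*24 = (26/75)*24 = 208/25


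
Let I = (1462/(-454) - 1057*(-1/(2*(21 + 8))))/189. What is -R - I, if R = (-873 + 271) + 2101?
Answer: -414474463/276486 ≈ -1499.1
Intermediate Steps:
R = 1499 (R = -602 + 2101 = 1499)
I = 21949/276486 (I = (1462*(-1/454) - 1057/((-2*29)))*(1/189) = (-731/227 - 1057/(-58))*(1/189) = (-731/227 - 1057*(-1/58))*(1/189) = (-731/227 + 1057/58)*(1/189) = (197541/13166)*(1/189) = 21949/276486 ≈ 0.079386)
-R - I = -1*1499 - 1*21949/276486 = -1499 - 21949/276486 = -414474463/276486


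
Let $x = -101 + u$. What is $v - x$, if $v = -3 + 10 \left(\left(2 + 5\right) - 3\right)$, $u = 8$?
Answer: $130$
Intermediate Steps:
$x = -93$ ($x = -101 + 8 = -93$)
$v = 37$ ($v = -3 + 10 \left(7 - 3\right) = -3 + 10 \cdot 4 = -3 + 40 = 37$)
$v - x = 37 - -93 = 37 + 93 = 130$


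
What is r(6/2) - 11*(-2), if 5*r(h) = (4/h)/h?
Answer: 994/45 ≈ 22.089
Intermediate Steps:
r(h) = 4/(5*h**2) (r(h) = ((4/h)/h)/5 = (4/h**2)/5 = 4/(5*h**2))
r(6/2) - 11*(-2) = 4/(5*(6/2)**2) - 11*(-2) = 4/(5*(6*(1/2))**2) + 22 = (4/5)/3**2 + 22 = (4/5)*(1/9) + 22 = 4/45 + 22 = 994/45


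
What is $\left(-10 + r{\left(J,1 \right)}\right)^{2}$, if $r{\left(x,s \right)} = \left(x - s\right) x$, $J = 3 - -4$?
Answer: $1024$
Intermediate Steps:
$J = 7$ ($J = 3 + 4 = 7$)
$r{\left(x,s \right)} = x \left(x - s\right)$
$\left(-10 + r{\left(J,1 \right)}\right)^{2} = \left(-10 + 7 \left(7 - 1\right)\right)^{2} = \left(-10 + 7 \cdot 6\right)^{2} = \left(-10 + 42\right)^{2} = 32^{2} = 1024$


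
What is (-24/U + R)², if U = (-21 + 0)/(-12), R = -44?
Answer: 163216/49 ≈ 3330.9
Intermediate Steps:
U = 7/4 (U = -21*(-1/12) = 7/4 ≈ 1.7500)
(-24/U + R)² = (-24/7/4 - 44)² = (-24*4/7 - 44)² = (-96/7 - 44)² = (-404/7)² = 163216/49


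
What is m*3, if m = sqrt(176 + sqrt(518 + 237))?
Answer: 3*sqrt(176 + sqrt(755)) ≈ 42.794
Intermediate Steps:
m = sqrt(176 + sqrt(755)) ≈ 14.265
m*3 = sqrt(176 + sqrt(755))*3 = 3*sqrt(176 + sqrt(755))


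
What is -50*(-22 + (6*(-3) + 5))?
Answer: 1750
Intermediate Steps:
-50*(-22 + (6*(-3) + 5)) = -50*(-22 + (-18 + 5)) = -50*(-22 - 13) = -50*(-35) = 1750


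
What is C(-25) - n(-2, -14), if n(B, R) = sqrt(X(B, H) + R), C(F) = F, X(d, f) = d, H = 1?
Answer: -25 - 4*I ≈ -25.0 - 4.0*I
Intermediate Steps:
n(B, R) = sqrt(B + R)
C(-25) - n(-2, -14) = -25 - sqrt(-2 - 14) = -25 - sqrt(-16) = -25 - 4*I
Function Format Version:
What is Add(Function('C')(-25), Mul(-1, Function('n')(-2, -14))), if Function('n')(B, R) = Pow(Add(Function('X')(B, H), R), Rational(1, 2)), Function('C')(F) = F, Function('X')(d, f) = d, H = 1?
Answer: Add(-25, Mul(-4, I)) ≈ Add(-25.000, Mul(-4.0000, I))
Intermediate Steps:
Function('n')(B, R) = Pow(Add(B, R), Rational(1, 2))
Add(Function('C')(-25), Mul(-1, Function('n')(-2, -14))) = Add(-25, Mul(-1, Pow(Add(-2, -14), Rational(1, 2)))) = Add(-25, Mul(-1, Pow(-16, Rational(1, 2)))) = Add(-25, Mul(-1, Mul(4, I))) = Add(-25, Mul(-4, I))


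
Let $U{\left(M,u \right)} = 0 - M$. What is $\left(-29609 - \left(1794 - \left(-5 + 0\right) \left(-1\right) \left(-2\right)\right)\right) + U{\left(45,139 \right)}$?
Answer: $-31458$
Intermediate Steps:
$U{\left(M,u \right)} = - M$
$\left(-29609 - \left(1794 - \left(-5 + 0\right) \left(-1\right) \left(-2\right)\right)\right) + U{\left(45,139 \right)} = \left(-29609 - \left(1794 - \left(-5 + 0\right) \left(-1\right) \left(-2\right)\right)\right) - 45 = \left(-29609 - \left(1794 - \left(-5\right) \left(-1\right) \left(-2\right)\right)\right) - 45 = \left(-29609 + \left(5 \left(-2\right) - 1794\right)\right) - 45 = \left(-29609 - 1804\right) - 45 = -31413 - 45 = -31458$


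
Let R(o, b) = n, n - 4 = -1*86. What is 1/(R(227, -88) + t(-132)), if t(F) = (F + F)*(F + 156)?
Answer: -1/6418 ≈ -0.00015581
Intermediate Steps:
t(F) = 2*F*(156 + F) (t(F) = (2*F)*(156 + F) = 2*F*(156 + F))
n = -82 (n = 4 - 1*86 = 4 - 86 = -82)
R(o, b) = -82
1/(R(227, -88) + t(-132)) = 1/(-82 + 2*(-132)*(156 - 132)) = 1/(-82 + 2*(-132)*24) = 1/(-82 - 6336) = 1/(-6418) = -1/6418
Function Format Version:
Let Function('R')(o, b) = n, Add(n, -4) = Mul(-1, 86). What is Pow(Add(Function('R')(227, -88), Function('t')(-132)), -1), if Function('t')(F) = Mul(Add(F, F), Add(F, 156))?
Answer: Rational(-1, 6418) ≈ -0.00015581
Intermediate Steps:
Function('t')(F) = Mul(2, F, Add(156, F)) (Function('t')(F) = Mul(Mul(2, F), Add(156, F)) = Mul(2, F, Add(156, F)))
n = -82 (n = Add(4, Mul(-1, 86)) = Add(4, -86) = -82)
Function('R')(o, b) = -82
Pow(Add(Function('R')(227, -88), Function('t')(-132)), -1) = Pow(Add(-82, Mul(2, -132, Add(156, -132))), -1) = Pow(Add(-82, Mul(2, -132, 24)), -1) = Pow(Add(-82, -6336), -1) = Pow(-6418, -1) = Rational(-1, 6418)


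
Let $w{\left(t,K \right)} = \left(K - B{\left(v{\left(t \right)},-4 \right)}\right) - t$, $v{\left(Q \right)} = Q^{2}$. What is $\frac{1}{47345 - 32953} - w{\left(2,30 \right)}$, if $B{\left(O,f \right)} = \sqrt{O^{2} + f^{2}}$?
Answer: $- \frac{402975}{14392} + 4 \sqrt{2} \approx -22.343$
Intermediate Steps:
$w{\left(t,K \right)} = K - t - \sqrt{16 + t^{4}}$ ($w{\left(t,K \right)} = \left(K - \sqrt{\left(t^{2}\right)^{2} + \left(-4\right)^{2}}\right) - t = \left(K - \sqrt{t^{4} + 16}\right) - t = \left(K - \sqrt{16 + t^{4}}\right) - t = K - t - \sqrt{16 + t^{4}}$)
$\frac{1}{47345 - 32953} - w{\left(2,30 \right)} = \frac{1}{47345 - 32953} - \left(30 - 2 - \sqrt{16 + 2^{4}}\right) = \frac{1}{14392} - \left(30 - 2 - \sqrt{16 + 16}\right) = \frac{1}{14392} - \left(30 - 2 - \sqrt{32}\right) = \frac{1}{14392} - \left(30 - 2 - 4 \sqrt{2}\right) = \frac{1}{14392} - \left(28 - 4 \sqrt{2}\right) = - \frac{402975}{14392} + 4 \sqrt{2}$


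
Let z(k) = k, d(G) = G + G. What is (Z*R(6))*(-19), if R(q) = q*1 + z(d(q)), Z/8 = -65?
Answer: 177840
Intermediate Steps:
Z = -520 (Z = 8*(-65) = -520)
d(G) = 2*G
R(q) = 3*q (R(q) = q*1 + 2*q = q + 2*q = 3*q)
(Z*R(6))*(-19) = -1560*6*(-19) = -520*18*(-19) = -9360*(-19) = 177840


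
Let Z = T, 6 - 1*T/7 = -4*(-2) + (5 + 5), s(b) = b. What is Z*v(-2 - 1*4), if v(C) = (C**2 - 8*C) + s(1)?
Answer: -7140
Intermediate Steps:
T = -84 (T = 42 - 7*(-4*(-2) + (5 + 5)) = 42 - 7*(8 + 10) = 42 - 7*18 = 42 - 126 = -84)
Z = -84
v(C) = 1 + C**2 - 8*C (v(C) = (C**2 - 8*C) + 1 = 1 + C**2 - 8*C)
Z*v(-2 - 1*4) = -84*(1 + (-2 - 1*4)**2 - 8*(-2 - 1*4)) = -84*(1 + (-2 - 4)**2 - 8*(-2 - 4)) = -84*(1 + (-6)**2 - 8*(-6)) = -84*(1 + 36 + 48) = -84*85 = -7140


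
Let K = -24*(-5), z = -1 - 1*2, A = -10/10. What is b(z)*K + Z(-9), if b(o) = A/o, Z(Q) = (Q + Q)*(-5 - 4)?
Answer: 202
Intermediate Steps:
A = -1 (A = -10*⅒ = -1)
z = -3 (z = -1 - 2 = -3)
Z(Q) = -18*Q (Z(Q) = (2*Q)*(-9) = -18*Q)
b(o) = -1/o
K = 120
b(z)*K + Z(-9) = -1/(-3)*120 - 18*(-9) = -1*(-⅓)*120 + 162 = (⅓)*120 + 162 = 40 + 162 = 202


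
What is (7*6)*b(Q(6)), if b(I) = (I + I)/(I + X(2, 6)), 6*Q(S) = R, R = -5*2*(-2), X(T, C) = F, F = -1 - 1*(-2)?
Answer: 840/13 ≈ 64.615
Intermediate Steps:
F = 1 (F = -1 + 2 = 1)
X(T, C) = 1
R = 20 (R = -10*(-2) = 20)
Q(S) = 10/3 (Q(S) = (1/6)*20 = 10/3)
b(I) = 2*I/(1 + I) (b(I) = (I + I)/(I + 1) = (2*I)/(1 + I) = 2*I/(1 + I))
(7*6)*b(Q(6)) = (7*6)*(2*(10/3)/(1 + 10/3)) = 42*(2*(10/3)/(13/3)) = 42*(2*(10/3)*(3/13)) = 42*(20/13) = 840/13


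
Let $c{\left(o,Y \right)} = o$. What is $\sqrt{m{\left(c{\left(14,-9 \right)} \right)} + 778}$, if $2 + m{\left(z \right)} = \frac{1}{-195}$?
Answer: $\frac{\sqrt{29507205}}{195} \approx 27.857$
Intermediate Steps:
$m{\left(z \right)} = - \frac{391}{195}$ ($m{\left(z \right)} = -2 + \frac{1}{-195} = -2 - \frac{1}{195} = - \frac{391}{195}$)
$\sqrt{m{\left(c{\left(14,-9 \right)} \right)} + 778} = \sqrt{- \frac{391}{195} + 778} = \sqrt{\frac{151319}{195}} = \frac{\sqrt{29507205}}{195}$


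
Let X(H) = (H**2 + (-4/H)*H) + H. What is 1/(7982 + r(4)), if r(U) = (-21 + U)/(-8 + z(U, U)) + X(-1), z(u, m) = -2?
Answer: 10/79797 ≈ 0.00012532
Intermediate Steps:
X(H) = -4 + H + H**2 (X(H) = (H**2 - 4) + H = (-4 + H**2) + H = -4 + H + H**2)
r(U) = -19/10 - U/10 (r(U) = (-21 + U)/(-8 - 2) + (-4 - 1 + (-1)**2) = (-21 + U)/(-10) + (-4 - 1 + 1) = (-21 + U)*(-1/10) - 4 = (21/10 - U/10) - 4 = -19/10 - U/10)
1/(7982 + r(4)) = 1/(7982 + (-19/10 - 1/10*4)) = 1/(7982 + (-19/10 - 2/5)) = 1/(7982 - 23/10) = 1/(79797/10) = 10/79797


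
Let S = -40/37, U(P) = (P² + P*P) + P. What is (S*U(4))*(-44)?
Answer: 63360/37 ≈ 1712.4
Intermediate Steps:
U(P) = P + 2*P² (U(P) = (P² + P²) + P = 2*P² + P = P + 2*P²)
S = -40/37 (S = -40*1/37 = -40/37 ≈ -1.0811)
(S*U(4))*(-44) = -160*(1 + 2*4)/37*(-44) = -160*(1 + 8)/37*(-44) = -160*9/37*(-44) = -40/37*36*(-44) = -1440/37*(-44) = 63360/37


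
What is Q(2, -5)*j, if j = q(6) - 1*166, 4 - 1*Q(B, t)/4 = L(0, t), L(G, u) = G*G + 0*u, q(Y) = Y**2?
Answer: -2080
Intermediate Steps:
L(G, u) = G**2 (L(G, u) = G**2 + 0 = G**2)
Q(B, t) = 16 (Q(B, t) = 16 - 4*0**2 = 16 - 4*0 = 16 + 0 = 16)
j = -130 (j = 6**2 - 1*166 = 36 - 166 = -130)
Q(2, -5)*j = 16*(-130) = -2080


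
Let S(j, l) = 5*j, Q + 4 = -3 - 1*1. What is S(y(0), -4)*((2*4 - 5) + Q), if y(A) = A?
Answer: 0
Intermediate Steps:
Q = -8 (Q = -4 + (-3 - 1*1) = -4 + (-3 - 1) = -4 - 4 = -8)
S(y(0), -4)*((2*4 - 5) + Q) = (5*0)*((2*4 - 5) - 8) = 0*((8 - 5) - 8) = 0*(3 - 8) = 0*(-5) = 0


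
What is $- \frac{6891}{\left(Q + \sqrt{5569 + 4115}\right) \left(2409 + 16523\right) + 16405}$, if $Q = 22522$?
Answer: $- \frac{326482493991}{20201774428704385} + \frac{86973608 \sqrt{269}}{20201774428704385} \approx -1.609 \cdot 10^{-5}$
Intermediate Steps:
$- \frac{6891}{\left(Q + \sqrt{5569 + 4115}\right) \left(2409 + 16523\right) + 16405} = - \frac{6891}{\left(22522 + \sqrt{5569 + 4115}\right) \left(2409 + 16523\right) + 16405} = - \frac{6891}{\left(22522 + \sqrt{9684}\right) 18932 + 16405} = - \frac{6891}{\left(22522 + 6 \sqrt{269}\right) 18932 + 16405} = - \frac{6891}{\left(426386504 + 113592 \sqrt{269}\right) + 16405} = - \frac{6891}{426402909 + 113592 \sqrt{269}}$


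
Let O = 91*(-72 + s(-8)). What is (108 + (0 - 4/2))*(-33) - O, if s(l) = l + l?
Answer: 4510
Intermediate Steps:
s(l) = 2*l
O = -8008 (O = 91*(-72 + 2*(-8)) = 91*(-72 - 16) = 91*(-88) = -8008)
(108 + (0 - 4/2))*(-33) - O = (108 + (0 - 4/2))*(-33) - 1*(-8008) = (108 + (0 + (½)*(-4)))*(-33) + 8008 = (108 + (0 - 2))*(-33) + 8008 = (108 - 2)*(-33) + 8008 = 106*(-33) + 8008 = -3498 + 8008 = 4510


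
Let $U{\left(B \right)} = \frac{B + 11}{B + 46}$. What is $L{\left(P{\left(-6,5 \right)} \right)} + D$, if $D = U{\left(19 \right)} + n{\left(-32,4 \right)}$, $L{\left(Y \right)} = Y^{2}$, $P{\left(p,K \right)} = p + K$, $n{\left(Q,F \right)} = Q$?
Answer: $- \frac{397}{13} \approx -30.538$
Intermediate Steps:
$P{\left(p,K \right)} = K + p$
$U{\left(B \right)} = \frac{11 + B}{46 + B}$
$D = - \frac{410}{13}$ ($D = \frac{11 + 19}{46 + 19} - 32 = \frac{1}{65} \cdot 30 - 32 = \frac{6}{13} - 32 = - \frac{410}{13} \approx -31.538$)
$L{\left(P{\left(-6,5 \right)} \right)} + D = \left(5 - 6\right)^{2} - \frac{410}{13} = \left(-1\right)^{2} - \frac{410}{13} = 1 - \frac{410}{13} = - \frac{397}{13}$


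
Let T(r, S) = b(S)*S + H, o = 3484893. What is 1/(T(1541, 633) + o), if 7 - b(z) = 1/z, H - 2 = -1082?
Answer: 1/3488243 ≈ 2.8668e-7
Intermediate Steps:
H = -1080 (H = 2 - 1082 = -1080)
b(z) = 7 - 1/z
T(r, S) = -1080 + S*(7 - 1/S) (T(r, S) = (7 - 1/S)*S - 1080 = S*(7 - 1/S) - 1080 = -1080 + S*(7 - 1/S))
1/(T(1541, 633) + o) = 1/((-1081 + 7*633) + 3484893) = 1/((-1081 + 4431) + 3484893) = 1/(3350 + 3484893) = 1/3488243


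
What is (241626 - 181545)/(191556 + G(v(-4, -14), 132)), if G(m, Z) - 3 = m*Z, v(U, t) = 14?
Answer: 20027/64469 ≈ 0.31065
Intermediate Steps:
G(m, Z) = 3 + Z*m (G(m, Z) = 3 + m*Z = 3 + Z*m)
(241626 - 181545)/(191556 + G(v(-4, -14), 132)) = (241626 - 181545)/(191556 + (3 + 132*14)) = 60081/(191556 + (3 + 1848)) = 60081/(191556 + 1851) = 60081/193407 = 60081*(1/193407) = 20027/64469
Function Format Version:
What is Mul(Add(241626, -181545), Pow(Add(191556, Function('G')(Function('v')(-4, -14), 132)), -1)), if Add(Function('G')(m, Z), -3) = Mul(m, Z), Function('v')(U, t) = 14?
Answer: Rational(20027, 64469) ≈ 0.31065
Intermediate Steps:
Function('G')(m, Z) = Add(3, Mul(Z, m)) (Function('G')(m, Z) = Add(3, Mul(m, Z)) = Add(3, Mul(Z, m)))
Mul(Add(241626, -181545), Pow(Add(191556, Function('G')(Function('v')(-4, -14), 132)), -1)) = Mul(Add(241626, -181545), Pow(Add(191556, Add(3, Mul(132, 14))), -1)) = Mul(60081, Pow(Add(191556, Add(3, 1848)), -1)) = Mul(60081, Pow(Add(191556, 1851), -1)) = Mul(60081, Pow(193407, -1)) = Mul(60081, Rational(1, 193407)) = Rational(20027, 64469)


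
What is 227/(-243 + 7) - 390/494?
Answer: -7853/4484 ≈ -1.7513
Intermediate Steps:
227/(-243 + 7) - 390/494 = 227/(-236) - 390*1/494 = 227*(-1/236) - 15/19 = -227/236 - 15/19 = -7853/4484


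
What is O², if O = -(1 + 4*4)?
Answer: 289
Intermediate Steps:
O = -17 (O = -(1 + 16) = -17 ≈ -17.000)
O² = (-17)² = 289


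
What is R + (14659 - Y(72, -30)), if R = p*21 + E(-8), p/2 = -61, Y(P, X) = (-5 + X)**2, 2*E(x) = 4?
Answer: 10874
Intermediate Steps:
E(x) = 2 (E(x) = (1/2)*4 = 2)
p = -122 (p = 2*(-61) = -122)
R = -2560 (R = -122*21 + 2 = -2562 + 2 = -2560)
R + (14659 - Y(72, -30)) = -2560 + (14659 - (-5 - 30)**2) = -2560 + (14659 - 1*(-35)**2) = -2560 + (14659 - 1*1225) = -2560 + (14659 - 1225) = -2560 + 13434 = 10874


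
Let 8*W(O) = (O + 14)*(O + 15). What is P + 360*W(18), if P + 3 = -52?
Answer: 47465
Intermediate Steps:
P = -55 (P = -3 - 52 = -55)
W(O) = (14 + O)*(15 + O)/8 (W(O) = ((O + 14)*(O + 15))/8 = ((14 + O)*(15 + O))/8 = (14 + O)*(15 + O)/8)
P + 360*W(18) = -55 + 360*(105/4 + (⅛)*18² + (29/8)*18) = -55 + 360*(105/4 + (⅛)*324 + 261/4) = -55 + 360*(105/4 + 81/2 + 261/4) = -55 + 360*132 = -55 + 47520 = 47465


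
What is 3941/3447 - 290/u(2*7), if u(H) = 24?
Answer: -150841/13788 ≈ -10.940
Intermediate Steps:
3941/3447 - 290/u(2*7) = 3941/3447 - 290/24 = 3941*(1/3447) - 290*1/24 = 3941/3447 - 145/12 = -150841/13788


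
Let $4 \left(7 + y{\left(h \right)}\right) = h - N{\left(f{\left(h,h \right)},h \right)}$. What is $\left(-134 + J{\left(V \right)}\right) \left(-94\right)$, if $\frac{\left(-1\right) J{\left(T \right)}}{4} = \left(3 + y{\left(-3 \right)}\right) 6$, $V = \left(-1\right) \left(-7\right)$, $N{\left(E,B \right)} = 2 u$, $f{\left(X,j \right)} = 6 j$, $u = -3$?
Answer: $5264$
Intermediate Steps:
$N{\left(E,B \right)} = -6$ ($N{\left(E,B \right)} = 2 \left(-3\right) = -6$)
$V = 7$
$y{\left(h \right)} = - \frac{11}{2} + \frac{h}{4}$ ($y{\left(h \right)} = -7 + \frac{h - -6}{4} = -7 + \frac{h + 6}{4} = -7 + \frac{6 + h}{4} = -7 + \left(\frac{3}{2} + \frac{h}{4}\right) = - \frac{11}{2} + \frac{h}{4}$)
$J{\left(T \right)} = 78$ ($J{\left(T \right)} = - 4 \left(3 + \left(- \frac{11}{2} + \frac{1}{4} \left(-3\right)\right)\right) 6 = - 4 \left(3 - \frac{25}{4}\right) 6 = - 4 \left(\left(- \frac{13}{4}\right) 6\right) = \left(-4\right) \left(- \frac{39}{2}\right) = 78$)
$\left(-134 + J{\left(V \right)}\right) \left(-94\right) = \left(-134 + 78\right) \left(-94\right) = \left(-56\right) \left(-94\right) = 5264$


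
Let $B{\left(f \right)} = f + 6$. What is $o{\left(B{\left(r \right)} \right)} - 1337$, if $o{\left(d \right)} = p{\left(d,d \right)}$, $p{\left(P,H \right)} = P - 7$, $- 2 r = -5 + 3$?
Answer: $-1337$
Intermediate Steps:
$r = 1$ ($r = - \frac{-5 + 3}{2} = \left(- \frac{1}{2}\right) \left(-2\right) = 1$)
$p{\left(P,H \right)} = -7 + P$
$B{\left(f \right)} = 6 + f$
$o{\left(d \right)} = -7 + d$
$o{\left(B{\left(r \right)} \right)} - 1337 = \left(-7 + \left(6 + 1\right)\right) - 1337 = \left(-7 + 7\right) - 1337 = 0 - 1337 = -1337$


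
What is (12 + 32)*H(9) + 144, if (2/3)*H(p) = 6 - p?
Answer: -54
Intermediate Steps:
H(p) = 9 - 3*p/2 (H(p) = 3*(6 - p)/2 = 9 - 3*p/2)
(12 + 32)*H(9) + 144 = (12 + 32)*(9 - 3/2*9) + 144 = 44*(9 - 27/2) + 144 = 44*(-9/2) + 144 = -198 + 144 = -54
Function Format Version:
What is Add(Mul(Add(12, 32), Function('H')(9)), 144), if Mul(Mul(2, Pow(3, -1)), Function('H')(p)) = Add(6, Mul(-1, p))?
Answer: -54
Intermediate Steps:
Function('H')(p) = Add(9, Mul(Rational(-3, 2), p)) (Function('H')(p) = Mul(Rational(3, 2), Add(6, Mul(-1, p))) = Add(9, Mul(Rational(-3, 2), p)))
Add(Mul(Add(12, 32), Function('H')(9)), 144) = Add(Mul(Add(12, 32), Add(9, Mul(Rational(-3, 2), 9))), 144) = Add(Mul(44, Add(9, Rational(-27, 2))), 144) = Add(Mul(44, Rational(-9, 2)), 144) = Add(-198, 144) = -54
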